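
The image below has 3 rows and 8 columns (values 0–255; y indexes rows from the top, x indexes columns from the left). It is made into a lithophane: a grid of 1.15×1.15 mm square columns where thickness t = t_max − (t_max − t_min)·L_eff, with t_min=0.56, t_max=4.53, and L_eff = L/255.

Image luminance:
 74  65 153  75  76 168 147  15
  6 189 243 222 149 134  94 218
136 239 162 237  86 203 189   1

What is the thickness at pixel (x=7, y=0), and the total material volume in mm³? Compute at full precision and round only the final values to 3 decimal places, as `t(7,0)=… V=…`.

t(7,0)=4.296 V=76.228

span = t_max - t_min = 4.53 - 0.56 = 3.970
L(7,0) = 15, L_eff = 15/255 = 0.058824
t(7,0) = 4.53 - 3.970·0.058824 = 4.296
Σt over all 3·8 pixels = 86459/1500 ≈ 57.6393333
V = pitch²·Σt = 1.15²·86459/1500 = 76.228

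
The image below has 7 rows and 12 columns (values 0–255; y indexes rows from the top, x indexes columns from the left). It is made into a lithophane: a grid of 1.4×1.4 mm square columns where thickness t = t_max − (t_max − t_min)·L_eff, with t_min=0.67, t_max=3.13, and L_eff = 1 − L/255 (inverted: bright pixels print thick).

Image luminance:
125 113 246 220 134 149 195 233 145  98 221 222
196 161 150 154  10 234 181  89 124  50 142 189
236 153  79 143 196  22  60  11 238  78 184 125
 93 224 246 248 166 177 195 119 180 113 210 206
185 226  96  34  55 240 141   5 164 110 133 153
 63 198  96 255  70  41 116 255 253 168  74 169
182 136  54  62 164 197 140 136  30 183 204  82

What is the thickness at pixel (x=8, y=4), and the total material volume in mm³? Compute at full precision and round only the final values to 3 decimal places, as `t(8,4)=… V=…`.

span = t_max - t_min = 3.13 - 0.67 = 2.460
L(8,4) = 164, L_eff = 1 - 164/255 = 0.356863 (inverted)
t(8,4) = 3.13 - 2.460·0.356863 = 2.252
Σt over all 7·12 pixels = 745663/4250 ≈ 175.4501176
V = pitch²·Σt = 1.4²·745663/4250 = 343.882

t(8,4)=2.252 V=343.882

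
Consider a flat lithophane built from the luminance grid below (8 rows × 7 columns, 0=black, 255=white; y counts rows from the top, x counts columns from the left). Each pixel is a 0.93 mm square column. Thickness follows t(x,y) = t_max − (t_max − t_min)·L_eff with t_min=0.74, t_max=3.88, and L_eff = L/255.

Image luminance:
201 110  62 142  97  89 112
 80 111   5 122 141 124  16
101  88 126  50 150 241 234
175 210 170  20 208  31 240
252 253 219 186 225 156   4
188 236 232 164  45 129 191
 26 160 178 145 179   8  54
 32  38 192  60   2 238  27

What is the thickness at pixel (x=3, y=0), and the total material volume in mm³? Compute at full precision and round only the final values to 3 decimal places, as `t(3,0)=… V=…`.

span = t_max - t_min = 3.88 - 0.74 = 3.140
L(3,0) = 142, L_eff = 142/255 = 0.556863
t(3,0) = 3.88 - 3.140·0.556863 = 2.131
Σt over all 8·7 pixels = 108543/850 ≈ 127.6976471
V = pitch²·Σt = 0.93²·108543/850 = 110.446

t(3,0)=2.131 V=110.446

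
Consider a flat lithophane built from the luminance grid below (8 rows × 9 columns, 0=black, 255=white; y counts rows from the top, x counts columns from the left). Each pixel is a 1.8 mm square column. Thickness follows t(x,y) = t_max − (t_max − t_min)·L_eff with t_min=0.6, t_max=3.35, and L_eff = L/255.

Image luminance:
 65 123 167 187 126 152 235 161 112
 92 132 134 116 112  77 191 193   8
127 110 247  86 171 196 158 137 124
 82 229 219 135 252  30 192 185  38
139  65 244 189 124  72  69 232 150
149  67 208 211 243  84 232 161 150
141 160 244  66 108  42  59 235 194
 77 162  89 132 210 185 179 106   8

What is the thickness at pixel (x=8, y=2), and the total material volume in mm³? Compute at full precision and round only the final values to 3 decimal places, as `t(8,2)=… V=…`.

t(8,2)=2.013 V=422.048

span = t_max - t_min = 3.35 - 0.6 = 2.750
L(8,2) = 124, L_eff = 124/255 = 0.486275
t(8,2) = 3.35 - 2.750·0.486275 = 2.013
Σt over all 8·9 pixels = 44289/340 ≈ 130.2617647
V = pitch²·Σt = 1.8²·44289/340 = 422.048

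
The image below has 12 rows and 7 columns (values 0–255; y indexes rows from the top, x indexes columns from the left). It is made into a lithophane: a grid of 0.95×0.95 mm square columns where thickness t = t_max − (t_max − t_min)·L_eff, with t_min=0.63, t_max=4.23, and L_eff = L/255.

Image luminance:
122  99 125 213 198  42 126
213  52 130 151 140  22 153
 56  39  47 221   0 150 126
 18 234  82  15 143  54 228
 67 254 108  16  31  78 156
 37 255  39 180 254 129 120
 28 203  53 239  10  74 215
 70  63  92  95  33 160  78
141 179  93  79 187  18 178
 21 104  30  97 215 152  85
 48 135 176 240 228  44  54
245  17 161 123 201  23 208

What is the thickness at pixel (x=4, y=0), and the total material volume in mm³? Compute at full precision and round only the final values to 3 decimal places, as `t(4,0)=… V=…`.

t(4,0)=1.435 V=195.583

span = t_max - t_min = 4.23 - 0.63 = 3.600
L(4,0) = 198, L_eff = 198/255 = 0.776471
t(4,0) = 4.23 - 3.600·0.776471 = 1.435
Σt over all 12·7 pixels = 92103/425 ≈ 216.7129412
V = pitch²·Σt = 0.95²·92103/425 = 195.583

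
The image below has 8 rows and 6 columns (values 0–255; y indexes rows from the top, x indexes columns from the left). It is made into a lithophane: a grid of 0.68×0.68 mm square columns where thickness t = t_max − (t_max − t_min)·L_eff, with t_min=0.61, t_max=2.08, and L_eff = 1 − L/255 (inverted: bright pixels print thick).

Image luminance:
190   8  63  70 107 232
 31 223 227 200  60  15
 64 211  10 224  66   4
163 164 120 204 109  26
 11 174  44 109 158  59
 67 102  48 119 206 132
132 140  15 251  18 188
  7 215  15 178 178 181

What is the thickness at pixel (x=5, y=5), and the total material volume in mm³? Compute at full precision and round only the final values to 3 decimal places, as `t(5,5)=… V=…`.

span = t_max - t_min = 2.08 - 0.61 = 1.470
L(5,5) = 132, L_eff = 1 - 132/255 = 0.482353 (inverted)
t(5,5) = 2.08 - 1.470·0.482353 = 1.371
Σt over all 8·6 pixels = 260121/4250 ≈ 61.2049412
V = pitch²·Σt = 0.68²·260121/4250 = 28.301

t(5,5)=1.371 V=28.301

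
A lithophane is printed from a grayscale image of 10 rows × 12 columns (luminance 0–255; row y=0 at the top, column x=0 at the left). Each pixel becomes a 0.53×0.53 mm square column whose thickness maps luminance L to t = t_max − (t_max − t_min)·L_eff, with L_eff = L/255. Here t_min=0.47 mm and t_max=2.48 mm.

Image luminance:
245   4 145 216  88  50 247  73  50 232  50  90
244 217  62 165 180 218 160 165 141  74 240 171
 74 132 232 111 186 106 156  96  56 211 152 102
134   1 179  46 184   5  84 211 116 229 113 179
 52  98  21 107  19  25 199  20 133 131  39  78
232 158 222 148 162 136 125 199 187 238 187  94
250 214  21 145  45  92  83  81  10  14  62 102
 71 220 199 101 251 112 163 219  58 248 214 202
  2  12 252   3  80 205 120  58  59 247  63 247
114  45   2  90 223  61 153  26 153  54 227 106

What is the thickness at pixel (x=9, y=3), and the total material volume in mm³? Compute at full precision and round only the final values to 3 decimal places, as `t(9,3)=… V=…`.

span = t_max - t_min = 2.48 - 0.47 = 2.010
L(9,3) = 229, L_eff = 229/255 = 0.898039
t(9,3) = 2.48 - 2.010·0.898039 = 0.675
Σt over all 10·12 pixels = 1497063/8500 ≈ 176.1250588
V = pitch²·Σt = 0.53²·1497063/8500 = 49.474

t(9,3)=0.675 V=49.474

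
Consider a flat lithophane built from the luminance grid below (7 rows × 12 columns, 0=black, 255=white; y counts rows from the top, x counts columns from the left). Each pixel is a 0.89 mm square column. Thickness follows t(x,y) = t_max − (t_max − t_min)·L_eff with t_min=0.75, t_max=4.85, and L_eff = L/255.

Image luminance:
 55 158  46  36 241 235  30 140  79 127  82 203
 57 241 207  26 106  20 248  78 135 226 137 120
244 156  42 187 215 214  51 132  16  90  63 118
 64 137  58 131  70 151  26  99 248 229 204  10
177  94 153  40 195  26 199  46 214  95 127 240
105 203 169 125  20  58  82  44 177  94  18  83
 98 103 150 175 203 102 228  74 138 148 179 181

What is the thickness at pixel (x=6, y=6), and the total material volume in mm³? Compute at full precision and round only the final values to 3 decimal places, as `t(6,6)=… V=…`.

span = t_max - t_min = 4.85 - 0.75 = 4.100
L(6,6) = 228, L_eff = 228/255 = 0.894118
t(6,6) = 4.85 - 4.100·0.894118 = 1.184
Σt over all 7·12 pixels = 202093/850 ≈ 237.7564706
V = pitch²·Σt = 0.89²·202093/850 = 188.327

t(6,6)=1.184 V=188.327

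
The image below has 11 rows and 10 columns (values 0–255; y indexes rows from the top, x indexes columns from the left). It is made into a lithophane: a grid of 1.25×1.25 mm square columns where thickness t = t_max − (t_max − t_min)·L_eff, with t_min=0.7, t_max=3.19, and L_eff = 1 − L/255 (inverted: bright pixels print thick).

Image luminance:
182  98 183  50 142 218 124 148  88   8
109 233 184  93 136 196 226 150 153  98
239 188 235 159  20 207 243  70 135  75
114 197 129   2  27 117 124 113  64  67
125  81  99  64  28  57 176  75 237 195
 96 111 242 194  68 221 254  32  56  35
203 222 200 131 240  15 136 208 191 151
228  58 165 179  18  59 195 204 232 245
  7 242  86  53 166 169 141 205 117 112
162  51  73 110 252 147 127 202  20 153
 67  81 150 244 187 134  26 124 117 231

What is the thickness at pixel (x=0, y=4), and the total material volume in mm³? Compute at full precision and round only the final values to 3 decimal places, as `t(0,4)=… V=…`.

span = t_max - t_min = 3.19 - 0.7 = 2.490
L(0,4) = 125, L_eff = 1 - 125/255 = 0.509804 (inverted)
t(0,4) = 3.19 - 2.490·0.509804 = 1.921
Σt over all 11·10 pixels = 950829/4250 ≈ 223.7244706
V = pitch²·Σt = 1.25²·950829/4250 = 349.569

t(0,4)=1.921 V=349.569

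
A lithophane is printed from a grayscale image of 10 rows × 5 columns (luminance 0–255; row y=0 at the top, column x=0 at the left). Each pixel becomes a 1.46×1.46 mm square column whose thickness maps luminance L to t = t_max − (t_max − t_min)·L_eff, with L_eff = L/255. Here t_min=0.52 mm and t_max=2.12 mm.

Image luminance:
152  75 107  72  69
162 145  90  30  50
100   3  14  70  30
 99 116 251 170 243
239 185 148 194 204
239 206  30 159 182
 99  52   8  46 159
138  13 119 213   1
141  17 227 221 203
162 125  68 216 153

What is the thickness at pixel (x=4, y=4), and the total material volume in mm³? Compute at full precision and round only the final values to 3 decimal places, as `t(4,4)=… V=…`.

span = t_max - t_min = 2.12 - 0.52 = 1.600
L(4,4) = 204, L_eff = 204/255 = 0.800000
t(4,4) = 2.12 - 1.600·0.800000 = 0.840
Σt over all 10·5 pixels = 17086/255 ≈ 67.0039216
V = pitch²·Σt = 1.46²·17086/255 = 142.826

t(4,4)=0.840 V=142.826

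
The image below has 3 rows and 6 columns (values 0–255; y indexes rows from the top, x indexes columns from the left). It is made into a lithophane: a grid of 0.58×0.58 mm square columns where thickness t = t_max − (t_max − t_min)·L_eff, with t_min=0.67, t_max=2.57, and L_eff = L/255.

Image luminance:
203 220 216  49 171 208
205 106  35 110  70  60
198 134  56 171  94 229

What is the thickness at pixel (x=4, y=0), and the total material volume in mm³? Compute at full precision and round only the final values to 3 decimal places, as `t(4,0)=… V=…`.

t(4,0)=1.296 V=9.208

span = t_max - t_min = 2.57 - 0.67 = 1.900
L(4,0) = 171, L_eff = 171/255 = 0.670588
t(4,0) = 2.57 - 1.900·0.670588 = 1.296
Σt over all 3·6 pixels = 11633/425 ≈ 27.3717647
V = pitch²·Σt = 0.58²·11633/425 = 9.208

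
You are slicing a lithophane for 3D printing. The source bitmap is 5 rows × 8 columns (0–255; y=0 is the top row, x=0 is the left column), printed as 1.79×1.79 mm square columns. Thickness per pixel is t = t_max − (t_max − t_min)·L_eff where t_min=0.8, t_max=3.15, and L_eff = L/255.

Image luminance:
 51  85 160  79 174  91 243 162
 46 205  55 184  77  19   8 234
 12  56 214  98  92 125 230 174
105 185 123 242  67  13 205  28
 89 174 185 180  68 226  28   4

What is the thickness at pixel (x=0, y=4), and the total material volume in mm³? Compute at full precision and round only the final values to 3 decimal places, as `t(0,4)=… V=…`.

span = t_max - t_min = 3.15 - 0.8 = 2.350
L(0,4) = 89, L_eff = 89/255 = 0.349020
t(0,4) = 3.15 - 2.350·0.349020 = 2.330
Σt over all 5·8 pixels = 104297/1275 ≈ 81.8015686
V = pitch²·Σt = 1.79²·104297/1275 = 262.100

t(0,4)=2.330 V=262.100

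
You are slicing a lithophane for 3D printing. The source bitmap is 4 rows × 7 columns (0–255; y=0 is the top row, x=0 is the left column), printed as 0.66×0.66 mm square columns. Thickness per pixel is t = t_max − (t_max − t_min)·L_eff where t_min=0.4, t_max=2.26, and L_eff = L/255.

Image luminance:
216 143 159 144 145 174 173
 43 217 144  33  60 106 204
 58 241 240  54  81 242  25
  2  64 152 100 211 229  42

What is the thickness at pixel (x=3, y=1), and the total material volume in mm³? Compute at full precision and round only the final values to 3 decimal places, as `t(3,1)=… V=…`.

span = t_max - t_min = 2.26 - 0.4 = 1.860
L(3,1) = 33, L_eff = 33/255 = 0.129412
t(3,1) = 2.26 - 1.860·0.129412 = 2.019
Σt over all 4·7 pixels = 77089/2125 ≈ 36.2771765
V = pitch²·Σt = 0.66²·77089/2125 = 15.802

t(3,1)=2.019 V=15.802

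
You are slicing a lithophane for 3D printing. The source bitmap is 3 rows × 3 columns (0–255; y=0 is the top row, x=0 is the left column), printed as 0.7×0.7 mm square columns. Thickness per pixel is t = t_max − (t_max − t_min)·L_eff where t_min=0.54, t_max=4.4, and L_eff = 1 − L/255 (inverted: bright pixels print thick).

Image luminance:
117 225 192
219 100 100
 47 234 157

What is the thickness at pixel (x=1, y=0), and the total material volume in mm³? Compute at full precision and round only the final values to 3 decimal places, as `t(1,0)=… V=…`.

span = t_max - t_min = 4.4 - 0.54 = 3.860
L(1,0) = 225, L_eff = 1 - 225/255 = 0.117647 (inverted)
t(1,0) = 4.4 - 3.860·0.117647 = 3.946
Σt over all 3·3 pixels = 165214/6375 ≈ 25.9159216
V = pitch²·Σt = 0.7²·165214/6375 = 12.699

t(1,0)=3.946 V=12.699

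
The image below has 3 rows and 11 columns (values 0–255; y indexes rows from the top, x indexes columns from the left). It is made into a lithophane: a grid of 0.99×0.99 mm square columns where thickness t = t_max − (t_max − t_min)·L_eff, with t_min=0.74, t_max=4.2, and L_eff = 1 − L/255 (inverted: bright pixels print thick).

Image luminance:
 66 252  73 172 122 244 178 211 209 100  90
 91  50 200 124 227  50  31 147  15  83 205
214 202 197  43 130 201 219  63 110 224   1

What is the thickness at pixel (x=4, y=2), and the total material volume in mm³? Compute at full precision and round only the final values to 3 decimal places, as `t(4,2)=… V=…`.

t(4,2)=2.504 V=84.363

span = t_max - t_min = 4.2 - 0.74 = 3.460
L(4,2) = 130, L_eff = 1 - 130/255 = 0.490196 (inverted)
t(4,2) = 4.2 - 3.460·0.490196 = 2.504
Σt over all 3·11 pixels = 1097467/12750 ≈ 86.0758431
V = pitch²·Σt = 0.99²·1097467/12750 = 84.363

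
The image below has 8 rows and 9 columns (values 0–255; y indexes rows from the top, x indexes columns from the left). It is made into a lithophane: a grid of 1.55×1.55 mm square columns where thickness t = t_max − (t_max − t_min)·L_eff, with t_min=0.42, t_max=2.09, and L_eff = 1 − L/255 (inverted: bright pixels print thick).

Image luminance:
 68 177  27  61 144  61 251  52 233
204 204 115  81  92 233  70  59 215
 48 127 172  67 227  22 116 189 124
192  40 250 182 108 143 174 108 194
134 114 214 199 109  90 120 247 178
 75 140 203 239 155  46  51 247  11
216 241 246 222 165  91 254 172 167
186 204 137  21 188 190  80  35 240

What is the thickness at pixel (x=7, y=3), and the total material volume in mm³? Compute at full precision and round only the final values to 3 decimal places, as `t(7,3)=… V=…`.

t(7,3)=1.127 V=237.182

span = t_max - t_min = 2.09 - 0.42 = 1.670
L(7,3) = 108, L_eff = 1 - 108/255 = 0.576471 (inverted)
t(7,3) = 2.09 - 1.670·0.576471 = 1.127
Σt over all 8·9 pixels = 2517439/25500 ≈ 98.7230980
V = pitch²·Σt = 1.55²·2517439/25500 = 237.182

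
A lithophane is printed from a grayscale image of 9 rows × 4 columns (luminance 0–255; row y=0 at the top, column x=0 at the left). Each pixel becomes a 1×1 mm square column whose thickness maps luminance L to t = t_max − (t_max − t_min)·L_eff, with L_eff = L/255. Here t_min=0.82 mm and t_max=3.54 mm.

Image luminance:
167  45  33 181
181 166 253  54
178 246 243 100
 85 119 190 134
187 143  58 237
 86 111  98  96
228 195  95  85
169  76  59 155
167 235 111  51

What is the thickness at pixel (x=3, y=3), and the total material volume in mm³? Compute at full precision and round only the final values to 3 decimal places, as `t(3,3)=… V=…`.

span = t_max - t_min = 3.54 - 0.82 = 2.720
L(3,3) = 134, L_eff = 134/255 = 0.525490
t(3,3) = 3.54 - 2.720·0.525490 = 2.111
Σt over all 9·4 pixels = 27722/375 ≈ 73.9253333
V = pitch²·Σt = 1²·27722/375 = 73.925

t(3,3)=2.111 V=73.925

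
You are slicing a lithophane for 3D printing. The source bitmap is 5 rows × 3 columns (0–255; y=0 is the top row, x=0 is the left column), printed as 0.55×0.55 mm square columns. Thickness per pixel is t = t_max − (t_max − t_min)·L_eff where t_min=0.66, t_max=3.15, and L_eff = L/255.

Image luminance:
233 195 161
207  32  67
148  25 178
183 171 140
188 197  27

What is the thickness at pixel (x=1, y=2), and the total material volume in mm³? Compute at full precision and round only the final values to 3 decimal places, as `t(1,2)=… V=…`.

span = t_max - t_min = 3.15 - 0.66 = 2.490
L(1,2) = 25, L_eff = 25/255 = 0.098039
t(1,2) = 3.15 - 2.490·0.098039 = 2.906
Σt over all 5·3 pixels = 223009/8500 ≈ 26.2363529
V = pitch²·Σt = 0.55²·223009/8500 = 7.936

t(1,2)=2.906 V=7.936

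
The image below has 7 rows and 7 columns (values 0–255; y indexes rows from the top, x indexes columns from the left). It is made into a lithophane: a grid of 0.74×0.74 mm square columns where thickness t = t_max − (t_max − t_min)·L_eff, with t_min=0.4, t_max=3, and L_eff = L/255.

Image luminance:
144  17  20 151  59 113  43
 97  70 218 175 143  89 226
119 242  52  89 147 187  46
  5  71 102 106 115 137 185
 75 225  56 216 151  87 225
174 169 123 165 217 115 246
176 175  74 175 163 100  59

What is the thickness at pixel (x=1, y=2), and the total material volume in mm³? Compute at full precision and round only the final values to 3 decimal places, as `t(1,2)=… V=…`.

t(1,2)=0.533 V=45.132

span = t_max - t_min = 3 - 0.4 = 2.600
L(1,2) = 242, L_eff = 242/255 = 0.949020
t(1,2) = 3 - 2.600·0.949020 = 0.533
Σt over all 7·7 pixels = 105083/1275 ≈ 82.4180392
V = pitch²·Σt = 0.74²·105083/1275 = 45.132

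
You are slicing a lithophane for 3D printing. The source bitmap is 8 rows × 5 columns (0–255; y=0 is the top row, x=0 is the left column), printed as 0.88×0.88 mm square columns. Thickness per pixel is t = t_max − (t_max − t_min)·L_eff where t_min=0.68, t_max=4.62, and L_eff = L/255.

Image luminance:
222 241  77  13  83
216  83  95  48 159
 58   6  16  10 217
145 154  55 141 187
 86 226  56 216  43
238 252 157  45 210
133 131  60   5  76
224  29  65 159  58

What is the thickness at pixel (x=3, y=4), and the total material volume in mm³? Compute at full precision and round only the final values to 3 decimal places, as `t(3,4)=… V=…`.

t(3,4)=1.283 V=86.932

span = t_max - t_min = 4.62 - 0.68 = 3.940
L(3,4) = 216, L_eff = 216/255 = 0.847059
t(3,4) = 4.62 - 3.940·0.847059 = 1.283
Σt over all 8·5 pixels = 95419/850 ≈ 112.2576471
V = pitch²·Σt = 0.88²·95419/850 = 86.932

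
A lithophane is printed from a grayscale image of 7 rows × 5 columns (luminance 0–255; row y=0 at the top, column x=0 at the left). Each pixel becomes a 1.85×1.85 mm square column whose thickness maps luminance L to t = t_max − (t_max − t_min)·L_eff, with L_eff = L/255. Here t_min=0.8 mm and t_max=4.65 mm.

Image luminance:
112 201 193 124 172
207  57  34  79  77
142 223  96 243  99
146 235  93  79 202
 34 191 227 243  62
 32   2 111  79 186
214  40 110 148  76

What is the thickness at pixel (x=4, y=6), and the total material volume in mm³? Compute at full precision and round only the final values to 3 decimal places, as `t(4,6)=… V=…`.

t(4,6)=3.503 V=320.918

span = t_max - t_min = 4.65 - 0.8 = 3.850
L(4,6) = 76, L_eff = 76/255 = 0.298039
t(4,6) = 4.65 - 3.850·0.298039 = 3.503
Σt over all 7·5 pixels = 39851/425 ≈ 93.7670588
V = pitch²·Σt = 1.85²·39851/425 = 320.918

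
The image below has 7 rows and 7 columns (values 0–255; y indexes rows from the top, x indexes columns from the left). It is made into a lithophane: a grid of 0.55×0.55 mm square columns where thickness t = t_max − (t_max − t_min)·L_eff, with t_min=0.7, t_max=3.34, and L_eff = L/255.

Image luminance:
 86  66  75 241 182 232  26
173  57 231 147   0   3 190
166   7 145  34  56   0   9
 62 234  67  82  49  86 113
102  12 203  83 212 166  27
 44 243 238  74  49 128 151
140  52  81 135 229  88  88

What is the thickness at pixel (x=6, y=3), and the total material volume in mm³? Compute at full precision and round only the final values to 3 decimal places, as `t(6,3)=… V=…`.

span = t_max - t_min = 3.34 - 0.7 = 2.640
L(6,3) = 113, L_eff = 113/255 = 0.443137
t(6,3) = 3.34 - 2.640·0.443137 = 2.170
Σt over all 7·7 pixels = 459539/4250 ≈ 108.1268235
V = pitch²·Σt = 0.55²·459539/4250 = 32.708

t(6,3)=2.170 V=32.708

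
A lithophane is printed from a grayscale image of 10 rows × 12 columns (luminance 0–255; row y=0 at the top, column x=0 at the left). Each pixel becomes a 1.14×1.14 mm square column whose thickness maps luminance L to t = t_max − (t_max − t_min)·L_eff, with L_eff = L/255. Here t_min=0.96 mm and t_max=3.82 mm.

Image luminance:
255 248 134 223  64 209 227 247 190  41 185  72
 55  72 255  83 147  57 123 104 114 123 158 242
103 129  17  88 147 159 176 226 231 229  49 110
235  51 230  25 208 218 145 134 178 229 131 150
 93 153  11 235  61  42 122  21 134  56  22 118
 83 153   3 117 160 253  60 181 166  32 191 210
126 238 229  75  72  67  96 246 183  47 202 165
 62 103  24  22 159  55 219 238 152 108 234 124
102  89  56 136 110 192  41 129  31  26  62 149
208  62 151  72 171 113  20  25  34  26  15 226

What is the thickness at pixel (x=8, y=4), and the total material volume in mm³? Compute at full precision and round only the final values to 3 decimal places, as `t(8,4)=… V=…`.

span = t_max - t_min = 3.82 - 0.96 = 2.860
L(8,4) = 134, L_eff = 134/255 = 0.525490
t(8,4) = 3.82 - 2.860·0.525490 = 2.317
Σt over all 10·12 pixels = 728623/2550 ≈ 285.7345098
V = pitch²·Σt = 1.14²·728623/2550 = 371.341

t(8,4)=2.317 V=371.341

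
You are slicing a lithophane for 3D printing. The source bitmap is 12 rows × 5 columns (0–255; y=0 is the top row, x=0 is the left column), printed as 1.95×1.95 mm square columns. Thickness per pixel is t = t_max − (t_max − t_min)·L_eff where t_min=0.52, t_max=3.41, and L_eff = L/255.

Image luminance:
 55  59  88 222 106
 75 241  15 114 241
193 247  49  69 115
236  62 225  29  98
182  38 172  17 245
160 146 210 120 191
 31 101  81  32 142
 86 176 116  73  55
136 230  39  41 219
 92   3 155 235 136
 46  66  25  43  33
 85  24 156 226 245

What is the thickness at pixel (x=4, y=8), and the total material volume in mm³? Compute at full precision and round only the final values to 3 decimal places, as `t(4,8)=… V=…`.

t(4,8)=0.928 V=469.948

span = t_max - t_min = 3.41 - 0.52 = 2.890
L(4,8) = 219, L_eff = 219/255 = 0.858824
t(4,8) = 3.41 - 2.890·0.858824 = 0.928
Σt over all 12·5 pixels = 46346/375 ≈ 123.5893333
V = pitch²·Σt = 1.95²·46346/375 = 469.948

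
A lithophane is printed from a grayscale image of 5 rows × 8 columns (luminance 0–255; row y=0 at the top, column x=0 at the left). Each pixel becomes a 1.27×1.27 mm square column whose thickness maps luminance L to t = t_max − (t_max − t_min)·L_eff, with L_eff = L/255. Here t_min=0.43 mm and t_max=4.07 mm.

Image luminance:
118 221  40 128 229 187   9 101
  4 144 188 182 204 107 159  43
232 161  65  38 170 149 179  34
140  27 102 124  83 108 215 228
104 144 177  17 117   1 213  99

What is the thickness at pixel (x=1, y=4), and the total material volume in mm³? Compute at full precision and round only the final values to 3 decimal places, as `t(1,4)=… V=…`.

t(1,4)=2.014 V=147.671

span = t_max - t_min = 4.07 - 0.43 = 3.640
L(1,4) = 144, L_eff = 144/255 = 0.564706
t(1,4) = 4.07 - 3.640·0.564706 = 2.014
Σt over all 5·8 pixels = 583669/6375 ≈ 91.5559216
V = pitch²·Σt = 1.27²·583669/6375 = 147.671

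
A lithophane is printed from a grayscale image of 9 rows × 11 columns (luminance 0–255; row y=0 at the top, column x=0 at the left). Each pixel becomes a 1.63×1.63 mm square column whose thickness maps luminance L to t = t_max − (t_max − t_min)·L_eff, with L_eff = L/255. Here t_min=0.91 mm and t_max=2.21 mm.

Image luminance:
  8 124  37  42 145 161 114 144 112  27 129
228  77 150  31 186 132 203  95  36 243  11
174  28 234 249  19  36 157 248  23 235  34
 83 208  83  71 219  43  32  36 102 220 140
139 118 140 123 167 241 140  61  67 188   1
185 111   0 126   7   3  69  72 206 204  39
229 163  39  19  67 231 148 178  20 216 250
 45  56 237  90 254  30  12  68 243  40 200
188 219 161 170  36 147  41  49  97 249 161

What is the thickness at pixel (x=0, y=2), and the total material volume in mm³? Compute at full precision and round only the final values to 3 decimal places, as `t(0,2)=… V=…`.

span = t_max - t_min = 2.21 - 0.91 = 1.300
L(0,2) = 174, L_eff = 174/255 = 0.682353
t(0,2) = 2.21 - 1.300·0.682353 = 1.323
Σt over all 9·11 pixels = 161447/1020 ≈ 158.2813725
V = pitch²·Σt = 1.63²·161447/1020 = 420.538

t(0,2)=1.323 V=420.538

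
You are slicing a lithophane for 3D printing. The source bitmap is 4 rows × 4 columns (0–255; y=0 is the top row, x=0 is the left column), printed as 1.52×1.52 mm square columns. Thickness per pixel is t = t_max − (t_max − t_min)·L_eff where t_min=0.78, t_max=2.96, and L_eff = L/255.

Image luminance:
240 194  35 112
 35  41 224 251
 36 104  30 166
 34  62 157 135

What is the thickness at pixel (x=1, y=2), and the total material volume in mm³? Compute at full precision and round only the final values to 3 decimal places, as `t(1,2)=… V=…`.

span = t_max - t_min = 2.96 - 0.78 = 2.180
L(1,2) = 104, L_eff = 104/255 = 0.407843
t(1,2) = 2.96 - 2.180·0.407843 = 2.071
Σt over all 4·4 pixels = 200768/6375 ≈ 31.4930196
V = pitch²·Σt = 1.52²·200768/6375 = 72.761

t(1,2)=2.071 V=72.761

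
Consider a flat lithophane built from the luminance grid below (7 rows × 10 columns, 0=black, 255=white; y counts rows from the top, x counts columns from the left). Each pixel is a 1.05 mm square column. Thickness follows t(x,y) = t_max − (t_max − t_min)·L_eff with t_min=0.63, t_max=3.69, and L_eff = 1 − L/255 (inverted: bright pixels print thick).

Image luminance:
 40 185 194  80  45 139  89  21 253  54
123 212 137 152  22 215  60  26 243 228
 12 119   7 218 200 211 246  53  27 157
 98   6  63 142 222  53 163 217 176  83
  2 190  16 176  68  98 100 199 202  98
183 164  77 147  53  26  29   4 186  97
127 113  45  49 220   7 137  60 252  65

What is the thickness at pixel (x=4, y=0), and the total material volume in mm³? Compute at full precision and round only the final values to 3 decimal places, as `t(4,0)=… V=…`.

t(4,0)=1.170 V=156.855

span = t_max - t_min = 3.69 - 0.63 = 3.060
L(4,0) = 45, L_eff = 1 - 45/255 = 0.823529 (inverted)
t(4,0) = 3.69 - 3.060·0.823529 = 1.170
Σt over all 7·10 pixels = 142.272
V = pitch²·Σt = 1.05²·142.272 = 156.855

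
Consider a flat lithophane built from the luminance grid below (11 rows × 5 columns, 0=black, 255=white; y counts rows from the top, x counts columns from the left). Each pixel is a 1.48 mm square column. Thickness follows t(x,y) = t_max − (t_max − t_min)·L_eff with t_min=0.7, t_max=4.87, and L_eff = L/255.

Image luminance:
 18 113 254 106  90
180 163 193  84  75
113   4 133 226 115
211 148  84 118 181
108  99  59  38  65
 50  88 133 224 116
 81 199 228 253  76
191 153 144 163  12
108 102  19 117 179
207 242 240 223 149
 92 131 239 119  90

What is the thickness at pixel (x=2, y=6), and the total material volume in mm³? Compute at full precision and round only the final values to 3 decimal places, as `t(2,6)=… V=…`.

span = t_max - t_min = 4.87 - 0.7 = 4.170
L(2,6) = 228, L_eff = 228/255 = 0.894118
t(2,6) = 4.87 - 4.170·0.894118 = 1.142
Σt over all 11·5 pixels = 1255631/8500 ≈ 147.7212941
V = pitch²·Σt = 1.48²·1255631/8500 = 323.569

t(2,6)=1.142 V=323.569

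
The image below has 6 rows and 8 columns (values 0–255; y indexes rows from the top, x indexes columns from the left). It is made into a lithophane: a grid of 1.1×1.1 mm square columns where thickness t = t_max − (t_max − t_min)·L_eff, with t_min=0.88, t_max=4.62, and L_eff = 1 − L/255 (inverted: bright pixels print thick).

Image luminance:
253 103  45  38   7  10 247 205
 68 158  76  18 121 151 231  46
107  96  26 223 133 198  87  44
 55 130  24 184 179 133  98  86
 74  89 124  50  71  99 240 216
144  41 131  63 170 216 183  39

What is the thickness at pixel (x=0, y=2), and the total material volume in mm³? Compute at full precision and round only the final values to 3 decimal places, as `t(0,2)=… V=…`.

t(0,2)=2.449 V=149.249

span = t_max - t_min = 4.62 - 0.88 = 3.740
L(0,2) = 107, L_eff = 1 - 107/255 = 0.580392 (inverted)
t(0,2) = 4.62 - 3.740·0.580392 = 2.449
Σt over all 6·8 pixels = 9251/75 ≈ 123.3466667
V = pitch²·Σt = 1.1²·9251/75 = 149.249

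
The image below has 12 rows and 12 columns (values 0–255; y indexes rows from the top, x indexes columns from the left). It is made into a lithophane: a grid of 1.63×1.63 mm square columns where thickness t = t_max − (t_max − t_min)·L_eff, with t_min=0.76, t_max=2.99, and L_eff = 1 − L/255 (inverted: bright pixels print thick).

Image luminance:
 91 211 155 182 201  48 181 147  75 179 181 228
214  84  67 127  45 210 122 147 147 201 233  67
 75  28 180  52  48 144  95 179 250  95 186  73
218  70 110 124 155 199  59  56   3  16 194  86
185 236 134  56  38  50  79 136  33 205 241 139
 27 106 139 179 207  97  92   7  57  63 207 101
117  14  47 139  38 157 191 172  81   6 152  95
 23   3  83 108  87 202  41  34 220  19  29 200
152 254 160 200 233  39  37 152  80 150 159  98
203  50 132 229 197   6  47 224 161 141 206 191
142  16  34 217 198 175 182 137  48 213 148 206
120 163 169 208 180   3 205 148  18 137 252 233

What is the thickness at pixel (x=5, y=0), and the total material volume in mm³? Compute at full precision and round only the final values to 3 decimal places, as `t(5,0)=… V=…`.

span = t_max - t_min = 2.99 - 0.76 = 2.230
L(5,0) = 48, L_eff = 1 - 48/255 = 0.811765 (inverted)
t(5,0) = 2.99 - 2.230·0.811765 = 1.180
Σt over all 12·12 pixels = 2295223/8500 ≈ 270.0262353
V = pitch²·Σt = 1.63²·2295223/8500 = 717.433

t(5,0)=1.180 V=717.433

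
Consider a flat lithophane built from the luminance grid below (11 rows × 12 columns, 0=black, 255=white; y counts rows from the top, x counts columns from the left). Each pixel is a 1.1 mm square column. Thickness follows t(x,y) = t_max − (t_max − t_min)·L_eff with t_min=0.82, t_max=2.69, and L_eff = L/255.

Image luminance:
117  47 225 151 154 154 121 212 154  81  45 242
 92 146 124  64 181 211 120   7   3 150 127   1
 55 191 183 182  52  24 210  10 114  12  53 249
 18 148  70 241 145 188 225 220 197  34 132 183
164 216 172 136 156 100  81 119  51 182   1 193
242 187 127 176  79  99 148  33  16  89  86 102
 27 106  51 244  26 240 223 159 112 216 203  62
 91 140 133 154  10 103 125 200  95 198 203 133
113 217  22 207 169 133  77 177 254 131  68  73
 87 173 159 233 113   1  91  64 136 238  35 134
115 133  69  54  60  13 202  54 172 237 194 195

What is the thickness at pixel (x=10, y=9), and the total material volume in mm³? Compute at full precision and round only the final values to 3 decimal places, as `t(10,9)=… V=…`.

t(10,9)=2.433 V=279.892

span = t_max - t_min = 2.69 - 0.82 = 1.870
L(10,9) = 35, L_eff = 35/255 = 0.137255
t(10,9) = 2.69 - 1.870·0.137255 = 2.433
Σt over all 11·12 pixels = 346973/1500 ≈ 231.3153333
V = pitch²·Σt = 1.1²·346973/1500 = 279.892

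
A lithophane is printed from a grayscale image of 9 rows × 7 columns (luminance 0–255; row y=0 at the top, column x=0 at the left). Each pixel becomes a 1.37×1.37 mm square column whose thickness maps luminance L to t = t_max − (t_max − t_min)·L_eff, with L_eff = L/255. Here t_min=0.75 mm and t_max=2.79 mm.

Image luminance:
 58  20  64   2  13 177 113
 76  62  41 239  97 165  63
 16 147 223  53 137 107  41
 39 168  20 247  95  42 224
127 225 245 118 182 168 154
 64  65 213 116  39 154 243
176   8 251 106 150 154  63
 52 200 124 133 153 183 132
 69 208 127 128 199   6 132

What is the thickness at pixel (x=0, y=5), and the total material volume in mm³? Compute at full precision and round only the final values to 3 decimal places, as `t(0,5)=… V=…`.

t(0,5)=2.278 V=215.547

span = t_max - t_min = 2.79 - 0.75 = 2.040
L(0,5) = 64, L_eff = 64/255 = 0.250980
t(0,5) = 2.79 - 2.040·0.250980 = 2.278
Σt over all 9·7 pixels = 114.842
V = pitch²·Σt = 1.37²·114.842 = 215.547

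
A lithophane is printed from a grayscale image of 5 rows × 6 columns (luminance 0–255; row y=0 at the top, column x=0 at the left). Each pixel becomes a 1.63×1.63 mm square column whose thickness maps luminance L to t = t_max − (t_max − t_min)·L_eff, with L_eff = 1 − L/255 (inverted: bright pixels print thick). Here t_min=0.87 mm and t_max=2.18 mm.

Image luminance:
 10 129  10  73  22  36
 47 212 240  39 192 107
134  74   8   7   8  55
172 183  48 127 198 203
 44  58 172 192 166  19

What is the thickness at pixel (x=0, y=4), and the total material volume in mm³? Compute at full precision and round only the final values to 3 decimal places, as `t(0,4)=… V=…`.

span = t_max - t_min = 2.18 - 0.87 = 1.310
L(0,4) = 44, L_eff = 1 - 44/255 = 0.827451 (inverted)
t(0,4) = 2.18 - 1.310·0.827451 = 1.096
Σt over all 5·6 pixels = 70439/1700 ≈ 41.4347059
V = pitch²·Σt = 1.63²·70439/1700 = 110.088

t(0,4)=1.096 V=110.088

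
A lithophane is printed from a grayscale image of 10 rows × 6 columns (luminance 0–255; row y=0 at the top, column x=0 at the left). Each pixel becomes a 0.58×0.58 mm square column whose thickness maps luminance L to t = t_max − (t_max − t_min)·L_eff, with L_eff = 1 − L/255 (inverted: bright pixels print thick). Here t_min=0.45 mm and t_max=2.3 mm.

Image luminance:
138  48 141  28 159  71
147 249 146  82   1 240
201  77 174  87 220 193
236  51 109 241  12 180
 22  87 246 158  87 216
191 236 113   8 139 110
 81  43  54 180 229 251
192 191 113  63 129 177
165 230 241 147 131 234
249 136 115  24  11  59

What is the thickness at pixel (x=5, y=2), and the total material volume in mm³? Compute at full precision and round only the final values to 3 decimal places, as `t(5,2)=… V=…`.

span = t_max - t_min = 2.3 - 0.45 = 1.850
L(5,2) = 193, L_eff = 1 - 193/255 = 0.243137 (inverted)
t(5,2) = 2.3 - 1.850·0.243137 = 1.850
Σt over all 10·6 pixels = 148131/1700 ≈ 87.1358824
V = pitch²·Σt = 0.58²·148131/1700 = 29.313

t(5,2)=1.850 V=29.313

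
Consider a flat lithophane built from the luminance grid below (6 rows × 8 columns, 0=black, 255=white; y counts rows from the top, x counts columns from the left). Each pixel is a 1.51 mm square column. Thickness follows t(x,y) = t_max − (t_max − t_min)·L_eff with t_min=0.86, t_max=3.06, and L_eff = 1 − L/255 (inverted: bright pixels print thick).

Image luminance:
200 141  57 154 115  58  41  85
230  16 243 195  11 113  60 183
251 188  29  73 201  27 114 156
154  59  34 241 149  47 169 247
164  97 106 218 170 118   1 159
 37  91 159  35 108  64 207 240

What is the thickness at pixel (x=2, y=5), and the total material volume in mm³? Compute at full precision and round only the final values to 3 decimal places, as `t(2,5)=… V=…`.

span = t_max - t_min = 3.06 - 0.86 = 2.200
L(2,5) = 159, L_eff = 1 - 159/255 = 0.376471 (inverted)
t(2,5) = 3.06 - 2.200·0.376471 = 2.232
Σt over all 6·8 pixels = 39599/425 ≈ 93.1741176
V = pitch²·Σt = 1.51²·39599/425 = 212.446

t(2,5)=2.232 V=212.446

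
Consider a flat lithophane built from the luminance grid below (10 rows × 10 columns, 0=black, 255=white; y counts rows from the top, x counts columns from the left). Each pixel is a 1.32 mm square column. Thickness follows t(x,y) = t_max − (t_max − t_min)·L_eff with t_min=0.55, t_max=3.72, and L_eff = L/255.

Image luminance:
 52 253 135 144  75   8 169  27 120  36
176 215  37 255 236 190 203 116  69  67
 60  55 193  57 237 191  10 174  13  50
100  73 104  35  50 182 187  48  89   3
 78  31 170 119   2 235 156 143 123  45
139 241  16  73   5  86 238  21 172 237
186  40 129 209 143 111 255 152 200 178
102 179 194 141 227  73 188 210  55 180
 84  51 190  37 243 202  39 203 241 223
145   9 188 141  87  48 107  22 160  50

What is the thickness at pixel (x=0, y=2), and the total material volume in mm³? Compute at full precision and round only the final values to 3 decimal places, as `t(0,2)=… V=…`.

span = t_max - t_min = 3.72 - 0.55 = 3.170
L(0,2) = 60, L_eff = 60/255 = 0.235294
t(0,2) = 3.72 - 3.170·0.235294 = 2.974
Σt over all 10·10 pixels = 2770309/12750 ≈ 217.2791373
V = pitch²·Σt = 1.32²·2770309/12750 = 378.587

t(0,2)=2.974 V=378.587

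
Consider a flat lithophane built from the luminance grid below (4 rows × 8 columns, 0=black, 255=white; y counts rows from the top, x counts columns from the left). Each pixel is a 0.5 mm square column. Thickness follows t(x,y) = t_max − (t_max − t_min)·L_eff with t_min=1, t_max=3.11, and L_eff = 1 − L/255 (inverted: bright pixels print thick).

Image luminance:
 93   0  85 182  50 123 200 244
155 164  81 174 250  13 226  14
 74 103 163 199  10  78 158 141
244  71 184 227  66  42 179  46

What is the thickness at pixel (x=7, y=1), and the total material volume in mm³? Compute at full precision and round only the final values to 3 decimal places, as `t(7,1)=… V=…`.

span = t_max - t_min = 3.11 - 1 = 2.110
L(7,1) = 14, L_eff = 1 - 14/255 = 0.945098 (inverted)
t(7,1) = 3.11 - 2.110·0.945098 = 1.116
Σt over all 4·8 pixels = 1668229/25500 ≈ 65.4207451
V = pitch²·Σt = 0.5²·1668229/25500 = 16.355

t(7,1)=1.116 V=16.355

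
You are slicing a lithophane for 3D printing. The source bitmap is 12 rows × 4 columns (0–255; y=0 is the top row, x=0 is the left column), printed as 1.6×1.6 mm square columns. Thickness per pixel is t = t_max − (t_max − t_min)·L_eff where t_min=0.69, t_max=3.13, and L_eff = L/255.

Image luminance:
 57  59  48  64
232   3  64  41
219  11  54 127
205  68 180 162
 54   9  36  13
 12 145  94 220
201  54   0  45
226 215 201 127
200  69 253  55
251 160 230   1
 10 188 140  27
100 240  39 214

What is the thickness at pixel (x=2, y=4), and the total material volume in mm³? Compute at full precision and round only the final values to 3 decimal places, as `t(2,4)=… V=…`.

span = t_max - t_min = 3.13 - 0.69 = 2.440
L(2,4) = 36, L_eff = 36/255 = 0.141176
t(2,4) = 3.13 - 2.440·0.141176 = 2.786
Σt over all 12·4 pixels = 36881/375 ≈ 98.3493333
V = pitch²·Σt = 1.6²·36881/375 = 251.774

t(2,4)=2.786 V=251.774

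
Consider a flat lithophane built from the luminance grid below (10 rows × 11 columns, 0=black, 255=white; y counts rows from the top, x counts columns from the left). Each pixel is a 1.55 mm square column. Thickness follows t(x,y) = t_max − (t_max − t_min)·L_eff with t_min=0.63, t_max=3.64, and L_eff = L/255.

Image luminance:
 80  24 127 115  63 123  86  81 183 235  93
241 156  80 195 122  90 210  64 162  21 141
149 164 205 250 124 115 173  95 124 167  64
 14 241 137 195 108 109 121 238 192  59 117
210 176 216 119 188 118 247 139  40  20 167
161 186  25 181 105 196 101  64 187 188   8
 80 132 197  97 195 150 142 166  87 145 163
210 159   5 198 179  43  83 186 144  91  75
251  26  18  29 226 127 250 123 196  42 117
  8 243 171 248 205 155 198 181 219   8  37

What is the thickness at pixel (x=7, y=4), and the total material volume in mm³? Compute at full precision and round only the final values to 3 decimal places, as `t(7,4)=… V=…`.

span = t_max - t_min = 3.64 - 0.63 = 3.010
L(7,4) = 139, L_eff = 139/255 = 0.545098
t(7,4) = 3.64 - 3.010·0.545098 = 1.999
Σt over all 10·11 pixels = 57253/255 ≈ 224.5215686
V = pitch²·Σt = 1.55²·57253/255 = 539.413

t(7,4)=1.999 V=539.413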